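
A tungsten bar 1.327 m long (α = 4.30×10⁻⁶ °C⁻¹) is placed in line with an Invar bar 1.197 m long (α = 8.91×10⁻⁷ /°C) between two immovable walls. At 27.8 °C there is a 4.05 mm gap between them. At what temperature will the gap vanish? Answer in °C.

T = 626 °C

Gap closes when ΔL₁ + ΔL₂ = 4.05 mm = 4.05×10⁻³ m
(α₁L₁ + α₂L₂)ΔT = g
α₁L₁ + α₂L₂ = 4.30×10⁻⁶×1.327 + 8.91×10⁻⁷×1.197 = 6.772627×10⁻⁶ m/K
ΔT = 4.05×10⁻³ / 6.772627×10⁻⁶ = 598.00 K
T = 27.8 + 598.00 = 625.80 °C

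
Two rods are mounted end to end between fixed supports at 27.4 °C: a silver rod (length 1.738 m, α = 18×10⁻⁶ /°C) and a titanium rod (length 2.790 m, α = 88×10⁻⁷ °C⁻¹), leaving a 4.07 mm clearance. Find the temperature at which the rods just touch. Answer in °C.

T = 100 °C

Gap closes when ΔL₁ + ΔL₂ = 4.07 mm = 4.07×10⁻³ m
(α₁L₁ + α₂L₂)ΔT = g
α₁L₁ + α₂L₂ = 18×10⁻⁶×1.738 + 88×10⁻⁷×2.790 = 5.5836×10⁻⁵ m/K
ΔT = 4.07×10⁻³ / 5.5836×10⁻⁵ = 72.89 K
T = 27.4 + 72.89 = 100.29 °C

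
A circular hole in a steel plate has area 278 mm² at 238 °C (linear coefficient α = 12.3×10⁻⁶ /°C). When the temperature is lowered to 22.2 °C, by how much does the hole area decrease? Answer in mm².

ΔA = 1.48 mm²

Area coefficient ≈ 2α; |ΔT| = 215.8 K
ΔA = 2αA₀ΔT = 2(12.3×10⁻⁶)(278)(215.8) = 1.48 mm²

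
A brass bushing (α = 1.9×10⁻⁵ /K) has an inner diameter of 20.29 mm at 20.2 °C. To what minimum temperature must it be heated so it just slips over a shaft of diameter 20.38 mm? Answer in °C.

T = 254 °C

Required Δd = 20.38 − 20.29 = 0.09 mm
Δd = αd₀ΔT ⇒ ΔT = Δd/(αd₀) = 0.09 / (1.9×10⁻⁵ × 20.29) = 233.46 K
T_min = 20.2 + 233.46 = 253.66 °C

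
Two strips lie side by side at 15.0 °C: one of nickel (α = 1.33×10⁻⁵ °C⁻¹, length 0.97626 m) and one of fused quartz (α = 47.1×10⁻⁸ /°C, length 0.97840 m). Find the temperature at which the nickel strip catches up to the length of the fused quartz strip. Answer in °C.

T = 185.9 °C

L₁(1 + α₁ΔT) = L₂(1 + α₂ΔT) ⇒ ΔT = (L₂ − L₁)/(α₁L₁ − α₂L₂)
L₂ − L₁ = 0.97840 − 0.97626 = 2.14×10⁻³ m
α₁L₁ − α₂L₂ = 1.33×10⁻⁵×0.97626 − 47.1×10⁻⁸×0.97840 = 1.25234316×10⁻⁵ m/K
ΔT = 2.14×10⁻³ / 1.25234316×10⁻⁵ = 170.880 K
T = 15.0 + 170.880 = 185.880 °C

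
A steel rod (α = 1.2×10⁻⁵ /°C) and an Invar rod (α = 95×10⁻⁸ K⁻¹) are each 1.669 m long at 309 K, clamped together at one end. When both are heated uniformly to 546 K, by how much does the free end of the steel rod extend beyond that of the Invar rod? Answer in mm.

ΔT = 237 K
steel: ΔL = 1.2×10⁻⁵ × 1.669 m × 237 = 4.7466×10⁻³ m = 4.7466 mm
Invar: ΔL = 95×10⁻⁸ × 1.669 m × 237 = 3.7578×10⁻⁴ m = 0.37578 mm
difference = 4.7466 − 0.37578 = 4.37082 mm

4.37 mm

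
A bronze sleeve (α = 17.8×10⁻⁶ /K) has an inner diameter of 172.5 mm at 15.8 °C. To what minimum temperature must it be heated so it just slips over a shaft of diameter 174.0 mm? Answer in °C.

T = 504 °C

Required Δd = 174.0 − 172.5 = 1.5 mm
Δd = αd₀ΔT ⇒ ΔT = Δd/(αd₀) = 1.5 / (17.8×10⁻⁶ × 172.5) = 488.52 K
T_min = 15.8 + 488.52 = 504.32 °C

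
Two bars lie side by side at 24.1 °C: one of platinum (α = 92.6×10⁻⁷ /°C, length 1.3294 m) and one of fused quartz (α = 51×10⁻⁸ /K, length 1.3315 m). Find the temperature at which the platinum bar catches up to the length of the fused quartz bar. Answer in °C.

Equal length when α₁L₁ΔT − α₂L₂ΔT = L₂ − L₁ = 2.10×10⁻³ m
α₁L₁ = 1.2310244×10⁻⁵, α₂L₂ = 6.79065×10⁻⁷ → Δ(αL) = 1.1631179×10⁻⁵ m/K
ΔT = 2.10×10⁻³ / 1.1631179×10⁻⁵ = 180.549 K, so T = 24.1 + 180.549 = 204.649 °C

T = 204.6 °C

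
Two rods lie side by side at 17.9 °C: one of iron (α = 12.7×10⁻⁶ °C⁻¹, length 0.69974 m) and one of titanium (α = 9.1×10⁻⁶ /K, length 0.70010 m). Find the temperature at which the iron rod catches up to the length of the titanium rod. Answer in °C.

Equal length when α₁L₁ΔT − α₂L₂ΔT = L₂ − L₁ = 3.60×10⁻⁴ m
α₁L₁ = 8.886698×10⁻⁶, α₂L₂ = 6.37091×10⁻⁶ → Δ(αL) = 2.515788×10⁻⁶ m/K
ΔT = 3.60×10⁻⁴ / 2.515788×10⁻⁶ = 143.096 K, so T = 17.9 + 143.096 = 160.996 °C

T = 161.0 °C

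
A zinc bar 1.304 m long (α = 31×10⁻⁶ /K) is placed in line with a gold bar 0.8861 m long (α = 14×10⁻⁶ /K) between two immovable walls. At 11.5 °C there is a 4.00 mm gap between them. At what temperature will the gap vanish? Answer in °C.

Gap closes when ΔL₁ + ΔL₂ = 4.00 mm = 4.00×10⁻³ m
(α₁L₁ + α₂L₂)ΔT = g
α₁L₁ + α₂L₂ = 31×10⁻⁶×1.304 + 14×10⁻⁶×0.8861 = 5.28294×10⁻⁵ m/K
ΔT = 4.00×10⁻³ / 5.28294×10⁻⁵ = 75.715 K
T = 11.5 + 75.715 = 87.215 °C

T = 87.2 °C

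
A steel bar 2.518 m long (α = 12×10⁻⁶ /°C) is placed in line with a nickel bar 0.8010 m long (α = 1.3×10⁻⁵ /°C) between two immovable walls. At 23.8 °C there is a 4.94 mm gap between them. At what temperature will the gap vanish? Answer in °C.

α₁L₁ = 3.0216×10⁻⁵ m/K, α₂L₂ = 1.0413×10⁻⁵ m/K → total 4.0629×10⁻⁵ m/K
ΔT = g/(α₁L₁+α₂L₂) = 4.94×10⁻³ / 4.0629×10⁻⁵ = 121.59 K
T = 23.8 + 121.59 = 145.39 °C

T = 145 °C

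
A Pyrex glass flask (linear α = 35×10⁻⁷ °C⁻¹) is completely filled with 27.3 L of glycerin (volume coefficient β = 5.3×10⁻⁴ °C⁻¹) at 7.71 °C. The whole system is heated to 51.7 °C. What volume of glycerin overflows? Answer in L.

The flask also expands: β_container ≈ 3α = 1.05×10⁻⁵ /K
Net overflow = V₀(β_liq − 3α_cont)ΔT
β − 3α = 5.30×10⁻⁴ − 1.05×10⁻⁵ = 5.195×10⁻⁴ /K; ΔT = 43.99 K
ΔV = 27.3 × 5.195×10⁻⁴ × 43.99 = 0.624 L

0.624 L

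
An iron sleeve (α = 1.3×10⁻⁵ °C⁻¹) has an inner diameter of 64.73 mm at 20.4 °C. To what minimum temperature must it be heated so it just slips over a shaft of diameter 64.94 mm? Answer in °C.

Required Δd = 64.94 − 64.73 = 0.21 mm
Δd = αd₀ΔT ⇒ ΔT = Δd/(αd₀) = 0.21 / (1.3×10⁻⁵ × 64.73) = 249.56 K
T_min = 20.4 + 249.56 = 269.96 °C

T = 270 °C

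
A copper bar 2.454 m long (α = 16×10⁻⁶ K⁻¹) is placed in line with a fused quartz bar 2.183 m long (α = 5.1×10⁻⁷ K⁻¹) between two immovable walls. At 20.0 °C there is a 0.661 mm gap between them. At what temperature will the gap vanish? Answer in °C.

T = 36.4 °C

α₁L₁ = 3.9264×10⁻⁵ m/K, α₂L₂ = 1.11333×10⁻⁶ m/K → total 4.037733×10⁻⁵ m/K
ΔT = g/(α₁L₁+α₂L₂) = 6.61×10⁻⁴ / 4.037733×10⁻⁵ = 16.371 K
T = 20.0 + 16.371 = 36.371 °C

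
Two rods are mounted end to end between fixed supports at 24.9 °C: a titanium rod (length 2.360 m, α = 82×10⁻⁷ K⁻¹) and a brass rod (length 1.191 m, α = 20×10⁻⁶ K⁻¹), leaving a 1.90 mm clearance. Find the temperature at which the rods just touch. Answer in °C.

T = 68.9 °C

α₁L₁ = 1.9352×10⁻⁵ m/K, α₂L₂ = 2.382×10⁻⁵ m/K → total 4.3172×10⁻⁵ m/K
ΔT = g/(α₁L₁+α₂L₂) = 1.90×10⁻³ / 4.3172×10⁻⁵ = 44.010 K
T = 24.9 + 44.010 = 68.910 °C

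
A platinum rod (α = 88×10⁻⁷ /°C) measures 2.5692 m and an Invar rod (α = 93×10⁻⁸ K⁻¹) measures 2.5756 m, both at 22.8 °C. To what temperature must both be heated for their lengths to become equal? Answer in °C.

Equal length when α₁L₁ΔT − α₂L₂ΔT = L₂ − L₁ = 6.40×10⁻³ m
α₁L₁ = 2.260896×10⁻⁵, α₂L₂ = 2.395308×10⁻⁶ → Δ(αL) = 2.0213652×10⁻⁵ m/K
ΔT = 6.40×10⁻³ / 2.0213652×10⁻⁵ = 316.618 K, so T = 22.8 + 316.618 = 339.418 °C

T = 339.4 °C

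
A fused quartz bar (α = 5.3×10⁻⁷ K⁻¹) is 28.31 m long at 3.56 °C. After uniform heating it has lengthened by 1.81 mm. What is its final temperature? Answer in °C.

ΔL = αL₀ΔT ⇒ ΔT = ΔL / (αL₀)
ΔT = 1.81×10⁻³ m / (5.3×10⁻⁷ × 28.31 m) = 120.63 K
T = 3.56 + 120.63 = 124.19 °C

T = 124 °C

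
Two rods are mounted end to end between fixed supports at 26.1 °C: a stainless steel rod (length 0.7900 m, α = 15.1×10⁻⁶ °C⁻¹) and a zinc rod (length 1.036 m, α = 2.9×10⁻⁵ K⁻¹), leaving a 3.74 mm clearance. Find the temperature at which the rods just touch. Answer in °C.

T = 115 °C

Gap closes when ΔL₁ + ΔL₂ = 3.74 mm = 3.74×10⁻³ m
(α₁L₁ + α₂L₂)ΔT = g
α₁L₁ + α₂L₂ = 15.1×10⁻⁶×0.7900 + 2.9×10⁻⁵×1.036 = 4.1973×10⁻⁵ m/K
ΔT = 3.74×10⁻³ / 4.1973×10⁻⁵ = 89.10 K
T = 26.1 + 89.10 = 115.20 °C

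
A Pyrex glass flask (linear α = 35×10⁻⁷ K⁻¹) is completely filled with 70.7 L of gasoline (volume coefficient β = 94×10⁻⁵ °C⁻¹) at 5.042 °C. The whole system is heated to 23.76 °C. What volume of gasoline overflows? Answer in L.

The flask also expands: β_container ≈ 3α = 1.05×10⁻⁵ /K
Net overflow = V₀(β_liq − 3α_cont)ΔT
β − 3α = 9.40×10⁻⁴ − 1.05×10⁻⁵ = 9.295×10⁻⁴ /K; ΔT = 18.718 K
ΔV = 70.7 × 9.295×10⁻⁴ × 18.718 = 1.23 L

1.23 L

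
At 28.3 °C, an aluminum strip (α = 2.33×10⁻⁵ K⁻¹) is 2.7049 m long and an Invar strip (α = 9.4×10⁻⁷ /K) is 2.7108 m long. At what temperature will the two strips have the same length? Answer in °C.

T = 125.9 °C

Equal length when α₁L₁ΔT − α₂L₂ΔT = L₂ − L₁ = 5.90×10⁻³ m
α₁L₁ = 6.302417×10⁻⁵, α₂L₂ = 2.548152×10⁻⁶ → Δ(αL) = 6.0476018×10⁻⁵ m/K
ΔT = 5.90×10⁻³ / 6.0476018×10⁻⁵ = 97.559 K, so T = 28.3 + 97.559 = 125.859 °C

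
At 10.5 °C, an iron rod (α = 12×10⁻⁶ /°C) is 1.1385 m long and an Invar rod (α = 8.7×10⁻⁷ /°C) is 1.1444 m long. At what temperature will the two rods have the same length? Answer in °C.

T = 476.3 °C

L₁(1 + α₁ΔT) = L₂(1 + α₂ΔT) ⇒ ΔT = (L₂ − L₁)/(α₁L₁ − α₂L₂)
L₂ − L₁ = 1.1444 − 1.1385 = 5.90×10⁻³ m
α₁L₁ − α₂L₂ = 12×10⁻⁶×1.1385 − 8.7×10⁻⁷×1.1444 = 1.2666372×10⁻⁵ m/K
ΔT = 5.90×10⁻³ / 1.2666372×10⁻⁵ = 465.800 K
T = 10.5 + 465.800 = 476.300 °C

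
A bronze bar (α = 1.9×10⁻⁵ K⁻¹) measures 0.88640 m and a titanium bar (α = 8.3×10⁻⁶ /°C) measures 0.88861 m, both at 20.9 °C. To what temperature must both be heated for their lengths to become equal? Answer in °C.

L₁(1 + α₁ΔT) = L₂(1 + α₂ΔT) ⇒ ΔT = (L₂ − L₁)/(α₁L₁ − α₂L₂)
L₂ − L₁ = 0.88861 − 0.88640 = 2.21×10⁻³ m
α₁L₁ − α₂L₂ = 1.9×10⁻⁵×0.88640 − 8.3×10⁻⁶×0.88861 = 9.466137×10⁻⁶ m/K
ΔT = 2.21×10⁻³ / 9.466137×10⁻⁶ = 233.464 K
T = 20.9 + 233.464 = 254.364 °C

T = 254.4 °C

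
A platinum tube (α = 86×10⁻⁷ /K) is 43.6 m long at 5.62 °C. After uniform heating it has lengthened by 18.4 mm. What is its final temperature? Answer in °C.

T = 54.7 °C

ΔL = αL₀ΔT ⇒ ΔT = ΔL / (αL₀)
ΔT = 18.4×10⁻³ m / (86×10⁻⁷ × 43.6 m) = 49.072 K
T = 5.62 + 49.072 = 54.692 °C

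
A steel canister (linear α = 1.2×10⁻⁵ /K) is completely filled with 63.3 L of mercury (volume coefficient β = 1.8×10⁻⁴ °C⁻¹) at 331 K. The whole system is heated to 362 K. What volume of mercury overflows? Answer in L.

The canister also expands: β_container ≈ 3α = 3.6×10⁻⁵ /K
Net overflow = V₀(β_liq − 3α_cont)ΔT
β − 3α = 1.80×10⁻⁴ − 3.6×10⁻⁵ = 1.44×10⁻⁴ /K; ΔT = 31 K
ΔV = 63.3 × 1.44×10⁻⁴ × 31 = 0.283 L

0.283 L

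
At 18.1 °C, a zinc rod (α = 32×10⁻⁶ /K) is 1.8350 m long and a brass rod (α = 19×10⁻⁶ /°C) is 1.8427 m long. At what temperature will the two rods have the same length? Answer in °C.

L₁(1 + α₁ΔT) = L₂(1 + α₂ΔT) ⇒ ΔT = (L₂ − L₁)/(α₁L₁ − α₂L₂)
L₂ − L₁ = 1.8427 − 1.8350 = 7.70×10⁻³ m
α₁L₁ − α₂L₂ = 32×10⁻⁶×1.8350 − 19×10⁻⁶×1.8427 = 2.37087×10⁻⁵ m/K
ΔT = 7.70×10⁻³ / 2.37087×10⁻⁵ = 324.775 K
T = 18.1 + 324.775 = 342.875 °C

T = 342.9 °C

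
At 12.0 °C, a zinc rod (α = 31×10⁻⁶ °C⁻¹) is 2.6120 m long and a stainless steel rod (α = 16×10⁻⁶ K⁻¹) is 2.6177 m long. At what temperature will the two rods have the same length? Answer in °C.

T = 157.8 °C

L₁(1 + α₁ΔT) = L₂(1 + α₂ΔT) ⇒ ΔT = (L₂ − L₁)/(α₁L₁ − α₂L₂)
L₂ − L₁ = 2.6177 − 2.6120 = 5.70×10⁻³ m
α₁L₁ − α₂L₂ = 31×10⁻⁶×2.6120 − 16×10⁻⁶×2.6177 = 3.90888×10⁻⁵ m/K
ΔT = 5.70×10⁻³ / 3.90888×10⁻⁵ = 145.822 K
T = 12.0 + 145.822 = 157.822 °C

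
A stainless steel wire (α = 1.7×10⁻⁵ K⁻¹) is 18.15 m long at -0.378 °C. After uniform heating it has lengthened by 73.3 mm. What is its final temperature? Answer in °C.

T = 237 °C

ΔL = αL₀ΔT ⇒ ΔT = ΔL / (αL₀)
ΔT = 73.3×10⁻³ m / (1.7×10⁻⁵ × 18.15 m) = 237.563 K
T = -0.378 + 237.563 = 237.185 °C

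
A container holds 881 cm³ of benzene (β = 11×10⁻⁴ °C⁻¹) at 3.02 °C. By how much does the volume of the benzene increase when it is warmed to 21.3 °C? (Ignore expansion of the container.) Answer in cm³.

|ΔT| = |21.3 − 3.02| = 18.28 K
ΔV = βV₀ΔT = (11×10⁻⁴)(881)(18.28) = 17.7 cm³

ΔV = 17.7 cm³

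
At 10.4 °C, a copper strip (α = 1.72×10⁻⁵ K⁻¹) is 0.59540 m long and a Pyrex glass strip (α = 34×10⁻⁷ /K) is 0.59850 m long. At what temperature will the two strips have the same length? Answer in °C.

Equal length when α₁L₁ΔT − α₂L₂ΔT = L₂ − L₁ = 3.10×10⁻³ m
α₁L₁ = 1.024088×10⁻⁵, α₂L₂ = 2.0349×10⁻⁶ → Δ(αL) = 8.20598×10⁻⁶ m/K
ΔT = 3.10×10⁻³ / 8.20598×10⁻⁶ = 377.773 K, so T = 10.4 + 377.773 = 388.173 °C

T = 388.2 °C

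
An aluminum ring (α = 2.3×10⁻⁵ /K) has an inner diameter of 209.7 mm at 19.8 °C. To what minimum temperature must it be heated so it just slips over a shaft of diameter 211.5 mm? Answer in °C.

Required Δd = 211.5 − 209.7 = 1.8 mm
Δd = αd₀ΔT ⇒ ΔT = Δd/(αd₀) = 1.8 / (2.3×10⁻⁵ × 209.7) = 373.20 K
T_min = 19.8 + 373.20 = 393.00 °C

T = 393 °C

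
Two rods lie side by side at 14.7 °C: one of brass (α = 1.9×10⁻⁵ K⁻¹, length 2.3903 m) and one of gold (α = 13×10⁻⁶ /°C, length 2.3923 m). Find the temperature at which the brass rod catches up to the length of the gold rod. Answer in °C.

L₁(1 + α₁ΔT) = L₂(1 + α₂ΔT) ⇒ ΔT = (L₂ − L₁)/(α₁L₁ − α₂L₂)
L₂ − L₁ = 2.3923 − 2.3903 = 2.00×10⁻³ m
α₁L₁ − α₂L₂ = 1.9×10⁻⁵×2.3903 − 13×10⁻⁶×2.3923 = 1.43158×10⁻⁵ m/K
ΔT = 2.00×10⁻³ / 1.43158×10⁻⁵ = 139.706 K
T = 14.7 + 139.706 = 154.406 °C

T = 154.4 °C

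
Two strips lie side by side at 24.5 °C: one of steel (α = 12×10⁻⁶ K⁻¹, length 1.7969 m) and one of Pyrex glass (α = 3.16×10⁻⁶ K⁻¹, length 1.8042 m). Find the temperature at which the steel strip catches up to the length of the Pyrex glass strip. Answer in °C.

Equal length when α₁L₁ΔT − α₂L₂ΔT = L₂ − L₁ = 7.30×10⁻³ m
α₁L₁ = 2.15628×10⁻⁵, α₂L₂ = 5.701272×10⁻⁶ → Δ(αL) = 1.5861528×10⁻⁵ m/K
ΔT = 7.30×10⁻³ / 1.5861528×10⁻⁵ = 460.233 K, so T = 24.5 + 460.233 = 484.733 °C

T = 484.7 °C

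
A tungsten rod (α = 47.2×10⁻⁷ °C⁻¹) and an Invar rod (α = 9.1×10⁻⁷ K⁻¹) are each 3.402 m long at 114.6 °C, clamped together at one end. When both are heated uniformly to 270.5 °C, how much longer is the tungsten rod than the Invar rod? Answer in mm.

ΔT = 155.9 K
tungsten: ΔL = 47.2×10⁻⁷ × 3.402 m × 155.9 = 2.5034×10⁻³ m = 2.5034 mm
Invar: ΔL = 9.1×10⁻⁷ × 3.402 m × 155.9 = 4.8264×10⁻⁴ m = 0.48264 mm
difference = 2.5034 − 0.48264 = 2.02076 mm

2.02 mm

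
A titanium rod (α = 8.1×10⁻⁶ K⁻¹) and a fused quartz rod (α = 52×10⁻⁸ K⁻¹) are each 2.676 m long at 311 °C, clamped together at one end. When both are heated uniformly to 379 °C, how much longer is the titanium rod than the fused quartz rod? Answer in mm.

1.38 mm

ΔT = 68 K
titanium: ΔL = 8.1×10⁻⁶ × 2.676 m × 68 = 1.4739×10⁻³ m = 1.4739 mm
fused quartz: ΔL = 52×10⁻⁸ × 2.676 m × 68 = 9.4623×10⁻⁵ m = 0.094623 mm
difference = 1.4739 − 0.094623 = 1.379277 mm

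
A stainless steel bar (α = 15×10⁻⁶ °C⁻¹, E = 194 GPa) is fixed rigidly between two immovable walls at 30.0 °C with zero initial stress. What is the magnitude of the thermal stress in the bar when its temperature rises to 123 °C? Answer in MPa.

σ = 271 MPa

Fully constrained: the free strain ε = αΔT is blocked, so σ = Eε = EαΔT.
|ΔT| = 93.0 K
σ = 194×10⁹ × 15×10⁻⁶ × 93.0 = 2.71×10⁸ Pa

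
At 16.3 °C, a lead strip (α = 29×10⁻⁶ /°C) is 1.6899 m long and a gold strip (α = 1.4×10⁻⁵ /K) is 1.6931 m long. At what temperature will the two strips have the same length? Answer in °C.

T = 142.8 °C

L₁(1 + α₁ΔT) = L₂(1 + α₂ΔT) ⇒ ΔT = (L₂ − L₁)/(α₁L₁ − α₂L₂)
L₂ − L₁ = 1.6931 − 1.6899 = 3.20×10⁻³ m
α₁L₁ − α₂L₂ = 29×10⁻⁶×1.6899 − 1.4×10⁻⁵×1.6931 = 2.53037×10⁻⁵ m/K
ΔT = 3.20×10⁻³ / 2.53037×10⁻⁵ = 126.464 K
T = 16.3 + 126.464 = 142.764 °C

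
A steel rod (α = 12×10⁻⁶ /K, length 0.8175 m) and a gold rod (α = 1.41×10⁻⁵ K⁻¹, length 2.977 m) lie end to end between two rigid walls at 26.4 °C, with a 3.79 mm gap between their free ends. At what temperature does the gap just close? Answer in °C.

α₁L₁ = 9.810×10⁻⁶ m/K, α₂L₂ = 4.19757×10⁻⁵ m/K → total 5.17857×10⁻⁵ m/K
ΔT = g/(α₁L₁+α₂L₂) = 3.79×10⁻³ / 5.17857×10⁻⁵ = 73.186 K
T = 26.4 + 73.186 = 99.586 °C

T = 99.6 °C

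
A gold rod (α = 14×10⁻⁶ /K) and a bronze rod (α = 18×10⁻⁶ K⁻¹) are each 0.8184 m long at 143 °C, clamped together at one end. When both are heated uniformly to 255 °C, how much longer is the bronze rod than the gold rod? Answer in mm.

ΔT = 112 K
gold: ΔL = 14×10⁻⁶ × 0.8184 m × 112 = 1.2833×10⁻³ m = 1.2833 mm
bronze: ΔL = 18×10⁻⁶ × 0.8184 m × 112 = 1.6499×10⁻³ m = 1.6499 mm
difference = 1.6499 − 1.2833 = 0.3666 mm

0.367 mm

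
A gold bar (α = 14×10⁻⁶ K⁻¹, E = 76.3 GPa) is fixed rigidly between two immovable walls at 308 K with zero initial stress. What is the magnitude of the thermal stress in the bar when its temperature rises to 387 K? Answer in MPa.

σ = 84.4 MPa

Fully constrained: the free strain ε = αΔT is blocked, so σ = Eε = EαΔT.
|ΔT| = 79 K
σ = 76.3×10⁹ × 14×10⁻⁶ × 79 = 8.44×10⁷ Pa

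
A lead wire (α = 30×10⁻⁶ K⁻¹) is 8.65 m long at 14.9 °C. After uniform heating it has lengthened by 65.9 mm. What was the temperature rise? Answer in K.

ΔL = αL₀ΔT ⇒ ΔT = ΔL / (αL₀)
ΔT = 65.9×10⁻³ m / (30×10⁻⁶ × 8.65 m) = 253.95 K

ΔT = 254 K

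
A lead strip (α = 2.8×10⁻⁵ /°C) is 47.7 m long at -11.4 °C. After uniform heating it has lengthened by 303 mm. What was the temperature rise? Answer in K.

ΔL = αL₀ΔT ⇒ ΔT = ΔL / (αL₀)
ΔT = 303×10⁻³ m / (2.8×10⁻⁵ × 47.7 m) = 226.86 K

ΔT = 227 K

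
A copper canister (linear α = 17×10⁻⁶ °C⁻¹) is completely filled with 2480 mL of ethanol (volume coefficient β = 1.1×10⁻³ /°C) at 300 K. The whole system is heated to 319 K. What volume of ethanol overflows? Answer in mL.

The canister also expands: β_container ≈ 3α = 5.1×10⁻⁵ /K
Net overflow = V₀(β_liq − 3α_cont)ΔT
β − 3α = 1.10×10⁻³ − 5.1×10⁻⁵ = 1.049×10⁻³ /K; ΔT = 19 K
ΔV = 2480 × 1.049×10⁻³ × 19 = 49.4 mL

49.4 mL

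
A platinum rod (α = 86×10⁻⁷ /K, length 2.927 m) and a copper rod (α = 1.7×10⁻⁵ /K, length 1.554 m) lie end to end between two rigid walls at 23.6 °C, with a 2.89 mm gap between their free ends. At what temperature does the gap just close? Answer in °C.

T = 79.6 °C

α₁L₁ = 2.51722×10⁻⁵ m/K, α₂L₂ = 2.6418×10⁻⁵ m/K → total 5.15902×10⁻⁵ m/K
ΔT = g/(α₁L₁+α₂L₂) = 2.89×10⁻³ / 5.15902×10⁻⁵ = 56.018 K
T = 23.6 + 56.018 = 79.618 °C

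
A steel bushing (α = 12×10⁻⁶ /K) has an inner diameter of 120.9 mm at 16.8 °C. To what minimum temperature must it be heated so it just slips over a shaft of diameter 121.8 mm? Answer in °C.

T = 637 °C

Required Δd = 121.8 − 120.9 = 0.9 mm
Δd = αd₀ΔT ⇒ ΔT = Δd/(αd₀) = 0.9 / (12×10⁻⁶ × 120.9) = 620.35 K
T_min = 16.8 + 620.35 = 637.15 °C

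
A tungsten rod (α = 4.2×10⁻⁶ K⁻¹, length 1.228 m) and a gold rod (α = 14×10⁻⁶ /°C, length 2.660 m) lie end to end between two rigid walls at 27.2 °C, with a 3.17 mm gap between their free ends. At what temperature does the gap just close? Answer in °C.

α₁L₁ = 5.1576×10⁻⁶ m/K, α₂L₂ = 3.724×10⁻⁵ m/K → total 4.23976×10⁻⁵ m/K
ΔT = g/(α₁L₁+α₂L₂) = 3.17×10⁻³ / 4.23976×10⁻⁵ = 74.77 K
T = 27.2 + 74.77 = 101.97 °C

T = 102 °C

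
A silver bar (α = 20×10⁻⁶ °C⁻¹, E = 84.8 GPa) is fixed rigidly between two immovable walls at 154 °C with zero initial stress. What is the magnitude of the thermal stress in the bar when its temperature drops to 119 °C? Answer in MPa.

Fully constrained: the free strain ε = αΔT is blocked, so σ = Eε = EαΔT.
|ΔT| = 35 K
σ = 84.8×10⁹ × 20×10⁻⁶ × 35 = 5.94×10⁷ Pa

σ = 59.4 MPa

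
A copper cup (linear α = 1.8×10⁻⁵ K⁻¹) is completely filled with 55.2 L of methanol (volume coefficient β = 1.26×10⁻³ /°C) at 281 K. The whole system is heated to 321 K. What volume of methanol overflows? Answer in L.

2.66 L

The cup also expands: β_container ≈ 3α = 5.4×10⁻⁵ /K
Net overflow = V₀(β_liq − 3α_cont)ΔT
β − 3α = 1.26×10⁻³ − 5.4×10⁻⁵ = 1.206×10⁻³ /K; ΔT = 40 K
ΔV = 55.2 × 1.206×10⁻³ × 40 = 2.66 L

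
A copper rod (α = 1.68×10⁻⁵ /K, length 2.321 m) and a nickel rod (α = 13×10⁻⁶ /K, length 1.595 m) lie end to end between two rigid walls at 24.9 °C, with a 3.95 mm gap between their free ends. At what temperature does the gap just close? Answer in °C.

T = 91.0 °C

α₁L₁ = 3.89928×10⁻⁵ m/K, α₂L₂ = 2.0735×10⁻⁵ m/K → total 5.97278×10⁻⁵ m/K
ΔT = g/(α₁L₁+α₂L₂) = 3.95×10⁻³ / 5.97278×10⁻⁵ = 66.133 K
T = 24.9 + 66.133 = 91.033 °C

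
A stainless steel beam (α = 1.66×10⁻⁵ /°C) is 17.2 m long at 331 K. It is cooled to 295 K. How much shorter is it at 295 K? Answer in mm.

|ΔT| = |295 − 331| = 36 K
ΔL = αL₀ΔT = (1.66×10⁻⁵)(17.2)(36) = 1.03×10⁻² m

ΔL = 10.3 mm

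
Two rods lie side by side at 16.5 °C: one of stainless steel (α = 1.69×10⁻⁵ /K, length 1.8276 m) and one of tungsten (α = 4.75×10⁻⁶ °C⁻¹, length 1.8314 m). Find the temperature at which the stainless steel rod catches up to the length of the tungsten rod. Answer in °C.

T = 187.8 °C

L₁(1 + α₁ΔT) = L₂(1 + α₂ΔT) ⇒ ΔT = (L₂ − L₁)/(α₁L₁ − α₂L₂)
L₂ − L₁ = 1.8314 − 1.8276 = 3.80×10⁻³ m
α₁L₁ − α₂L₂ = 1.69×10⁻⁵×1.8276 − 4.75×10⁻⁶×1.8314 = 2.218729×10⁻⁵ m/K
ΔT = 3.80×10⁻³ / 2.218729×10⁻⁵ = 171.269 K
T = 16.5 + 171.269 = 187.769 °C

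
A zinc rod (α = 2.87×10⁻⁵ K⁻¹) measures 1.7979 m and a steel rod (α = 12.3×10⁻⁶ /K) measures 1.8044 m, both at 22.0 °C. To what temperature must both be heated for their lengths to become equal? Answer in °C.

T = 243.0 °C

Equal length when α₁L₁ΔT − α₂L₂ΔT = L₂ − L₁ = 6.50×10⁻³ m
α₁L₁ = 5.159973×10⁻⁵, α₂L₂ = 2.219412×10⁻⁵ → Δ(αL) = 2.940561×10⁻⁵ m/K
ΔT = 6.50×10⁻³ / 2.940561×10⁻⁵ = 221.046 K, so T = 22.0 + 221.046 = 243.046 °C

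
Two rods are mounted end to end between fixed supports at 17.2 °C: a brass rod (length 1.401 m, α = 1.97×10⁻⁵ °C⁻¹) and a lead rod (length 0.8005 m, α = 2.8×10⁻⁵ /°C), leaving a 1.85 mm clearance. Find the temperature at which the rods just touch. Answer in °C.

T = 54.2 °C

Gap closes when ΔL₁ + ΔL₂ = 1.85 mm = 1.85×10⁻³ m
(α₁L₁ + α₂L₂)ΔT = g
α₁L₁ + α₂L₂ = 1.97×10⁻⁵×1.401 + 2.8×10⁻⁵×0.8005 = 5.00137×10⁻⁵ m/K
ΔT = 1.85×10⁻³ / 5.00137×10⁻⁵ = 36.990 K
T = 17.2 + 36.990 = 54.190 °C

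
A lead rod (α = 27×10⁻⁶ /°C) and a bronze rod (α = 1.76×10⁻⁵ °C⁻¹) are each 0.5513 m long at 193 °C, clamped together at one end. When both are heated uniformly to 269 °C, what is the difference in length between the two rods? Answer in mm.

ΔT = 76 K
lead: ΔL = 27×10⁻⁶ × 0.5513 m × 76 = 1.1313×10⁻³ m = 1.1313 mm
bronze: ΔL = 1.76×10⁻⁵ × 0.5513 m × 76 = 7.3742×10⁻⁴ m = 0.73742 mm
difference = 1.1313 − 0.73742 = 0.39388 mm

0.394 mm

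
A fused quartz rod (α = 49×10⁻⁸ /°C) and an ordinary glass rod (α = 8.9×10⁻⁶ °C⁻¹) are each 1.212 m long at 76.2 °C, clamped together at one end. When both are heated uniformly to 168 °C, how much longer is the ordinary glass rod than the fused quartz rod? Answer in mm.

0.936 mm

ΔT = 91.8 K
fused quartz: ΔL = 49×10⁻⁸ × 1.212 m × 91.8 = 5.4518×10⁻⁵ m = 0.054518 mm
ordinary glass: ΔL = 8.9×10⁻⁶ × 1.212 m × 91.8 = 9.9023×10⁻⁴ m = 0.99023 mm
difference = 0.99023 − 0.054518 = 0.935712 mm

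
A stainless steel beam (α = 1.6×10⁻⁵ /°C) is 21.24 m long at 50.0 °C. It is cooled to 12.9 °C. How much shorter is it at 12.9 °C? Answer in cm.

ΔL = 1.26 cm

|ΔT| = |12.9 − 50.0| = 37.1 K
ΔL = αL₀ΔT = (1.6×10⁻⁵)(21.24)(37.1) = 1.26×10⁻² m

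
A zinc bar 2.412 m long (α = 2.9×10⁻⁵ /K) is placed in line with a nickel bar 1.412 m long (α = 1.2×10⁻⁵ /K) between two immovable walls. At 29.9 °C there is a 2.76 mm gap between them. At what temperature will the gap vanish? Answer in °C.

Gap closes when ΔL₁ + ΔL₂ = 2.76 mm = 2.76×10⁻³ m
(α₁L₁ + α₂L₂)ΔT = g
α₁L₁ + α₂L₂ = 2.9×10⁻⁵×2.412 + 1.2×10⁻⁵×1.412 = 8.6892×10⁻⁵ m/K
ΔT = 2.76×10⁻³ / 8.6892×10⁻⁵ = 31.764 K
T = 29.9 + 31.764 = 61.664 °C

T = 61.7 °C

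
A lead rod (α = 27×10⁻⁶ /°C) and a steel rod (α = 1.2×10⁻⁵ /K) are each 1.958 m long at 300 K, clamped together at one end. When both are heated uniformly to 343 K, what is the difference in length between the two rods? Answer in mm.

1.26 mm

ΔT = 43 K
lead: ΔL = 27×10⁻⁶ × 1.958 m × 43 = 2.2732×10⁻³ m = 2.2732 mm
steel: ΔL = 1.2×10⁻⁵ × 1.958 m × 43 = 1.0103×10⁻³ m = 1.0103 mm
difference = 2.2732 − 1.0103 = 1.2629 mm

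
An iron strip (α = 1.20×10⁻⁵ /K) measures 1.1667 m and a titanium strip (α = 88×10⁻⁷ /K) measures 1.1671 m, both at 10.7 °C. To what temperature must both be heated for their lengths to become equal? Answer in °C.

L₁(1 + α₁ΔT) = L₂(1 + α₂ΔT) ⇒ ΔT = (L₂ − L₁)/(α₁L₁ − α₂L₂)
L₂ − L₁ = 1.1671 − 1.1667 = 4.00×10⁻⁴ m
α₁L₁ − α₂L₂ = 1.20×10⁻⁵×1.1667 − 88×10⁻⁷×1.1671 = 3.72992×10⁻⁶ m/K
ΔT = 4.00×10⁻⁴ / 3.72992×10⁻⁶ = 107.241 K
T = 10.7 + 107.241 = 117.941 °C

T = 117.9 °C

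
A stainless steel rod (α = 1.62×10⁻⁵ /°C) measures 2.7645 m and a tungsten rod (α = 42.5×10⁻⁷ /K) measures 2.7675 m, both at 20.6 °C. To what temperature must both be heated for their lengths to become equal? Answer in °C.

T = 111.4 °C

Equal length when α₁L₁ΔT − α₂L₂ΔT = L₂ − L₁ = 3.00×10⁻³ m
α₁L₁ = 4.47849×10⁻⁵, α₂L₂ = 1.1761875×10⁻⁵ → Δ(αL) = 3.3023025×10⁻⁵ m/K
ΔT = 3.00×10⁻³ / 3.3023025×10⁻⁵ = 90.846 K, so T = 20.6 + 90.846 = 111.446 °C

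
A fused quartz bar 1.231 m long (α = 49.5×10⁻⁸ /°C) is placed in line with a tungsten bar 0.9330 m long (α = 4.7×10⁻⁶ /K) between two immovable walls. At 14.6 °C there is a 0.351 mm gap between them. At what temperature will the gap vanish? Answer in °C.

Gap closes when ΔL₁ + ΔL₂ = 0.351 mm = 3.51×10⁻⁴ m
(α₁L₁ + α₂L₂)ΔT = g
α₁L₁ + α₂L₂ = 49.5×10⁻⁸×1.231 + 4.7×10⁻⁶×0.9330 = 4.994445×10⁻⁶ m/K
ΔT = 3.51×10⁻⁴ / 4.994445×10⁻⁶ = 70.278 K
T = 14.6 + 70.278 = 84.878 °C

T = 84.9 °C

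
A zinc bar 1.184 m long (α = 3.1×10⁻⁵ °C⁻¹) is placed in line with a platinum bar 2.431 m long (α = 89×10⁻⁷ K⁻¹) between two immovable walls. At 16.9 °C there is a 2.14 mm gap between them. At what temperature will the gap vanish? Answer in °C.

Gap closes when ΔL₁ + ΔL₂ = 2.14 mm = 2.14×10⁻³ m
(α₁L₁ + α₂L₂)ΔT = g
α₁L₁ + α₂L₂ = 3.1×10⁻⁵×1.184 + 89×10⁻⁷×2.431 = 5.83399×10⁻⁵ m/K
ΔT = 2.14×10⁻³ / 5.83399×10⁻⁵ = 36.682 K
T = 16.9 + 36.682 = 53.582 °C

T = 53.6 °C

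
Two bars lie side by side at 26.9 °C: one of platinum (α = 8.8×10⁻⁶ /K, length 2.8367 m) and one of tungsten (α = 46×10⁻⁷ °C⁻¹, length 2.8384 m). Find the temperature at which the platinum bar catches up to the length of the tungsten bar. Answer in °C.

Equal length when α₁L₁ΔT − α₂L₂ΔT = L₂ − L₁ = 1.70×10⁻³ m
α₁L₁ = 2.496296×10⁻⁵, α₂L₂ = 1.305664×10⁻⁵ → Δ(αL) = 1.190632×10⁻⁵ m/K
ΔT = 1.70×10⁻³ / 1.190632×10⁻⁵ = 142.781 K, so T = 26.9 + 142.781 = 169.681 °C

T = 169.7 °C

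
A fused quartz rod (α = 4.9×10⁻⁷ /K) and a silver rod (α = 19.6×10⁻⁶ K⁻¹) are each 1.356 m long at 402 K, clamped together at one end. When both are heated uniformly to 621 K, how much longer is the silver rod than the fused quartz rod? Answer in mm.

ΔT = 219 K
fused quartz: ΔL = 4.9×10⁻⁷ × 1.356 m × 219 = 1.4551×10⁻⁴ m = 0.14551 mm
silver: ΔL = 19.6×10⁻⁶ × 1.356 m × 219 = 5.8205×10⁻³ m = 5.8205 mm
difference = 5.8205 − 0.14551 = 5.67499 mm

5.67 mm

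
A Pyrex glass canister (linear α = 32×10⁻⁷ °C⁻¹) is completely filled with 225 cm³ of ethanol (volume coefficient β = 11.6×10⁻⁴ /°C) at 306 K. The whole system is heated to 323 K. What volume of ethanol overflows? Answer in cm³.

4.40 cm³

The canister also expands: β_container ≈ 3α = 9.6×10⁻⁶ /K
Net overflow = V₀(β_liq − 3α_cont)ΔT
β − 3α = 1.16×10⁻³ − 9.6×10⁻⁶ = 1.1504×10⁻³ /K; ΔT = 17 K
ΔV = 225 × 1.1504×10⁻³ × 17 = 4.40 cm³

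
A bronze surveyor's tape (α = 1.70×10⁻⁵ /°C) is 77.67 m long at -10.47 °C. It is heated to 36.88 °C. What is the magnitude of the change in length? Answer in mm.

|ΔT| = |36.88 − (-10.47)| = 47.35 K
ΔL = αL₀ΔT = (1.70×10⁻⁵)(77.67)(47.35) = 6.25×10⁻² m

ΔL = 62.5 mm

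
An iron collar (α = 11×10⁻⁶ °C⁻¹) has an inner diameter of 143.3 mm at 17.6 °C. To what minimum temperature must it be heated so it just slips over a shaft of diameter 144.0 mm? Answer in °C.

Required Δd = 144.0 − 143.3 = 0.7 mm
Δd = αd₀ΔT ⇒ ΔT = Δd/(αd₀) = 0.7 / (11×10⁻⁶ × 143.3) = 444.08 K
T_min = 17.6 + 444.08 = 461.68 °C

T = 462 °C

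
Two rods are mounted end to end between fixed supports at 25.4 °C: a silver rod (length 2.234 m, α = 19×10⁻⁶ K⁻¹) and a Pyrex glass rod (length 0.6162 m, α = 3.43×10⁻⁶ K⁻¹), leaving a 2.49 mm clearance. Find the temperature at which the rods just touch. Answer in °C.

T = 81.3 °C

α₁L₁ = 4.2446×10⁻⁵ m/K, α₂L₂ = 2.113566×10⁻⁶ m/K → total 4.4559566×10⁻⁵ m/K
ΔT = g/(α₁L₁+α₂L₂) = 2.49×10⁻³ / 4.4559566×10⁻⁵ = 55.880 K
T = 25.4 + 55.880 = 81.280 °C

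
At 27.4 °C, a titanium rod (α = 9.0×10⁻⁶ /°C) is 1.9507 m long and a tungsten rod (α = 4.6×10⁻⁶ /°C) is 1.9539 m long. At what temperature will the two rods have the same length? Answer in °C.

T = 400.9 °C

L₁(1 + α₁ΔT) = L₂(1 + α₂ΔT) ⇒ ΔT = (L₂ − L₁)/(α₁L₁ − α₂L₂)
L₂ − L₁ = 1.9539 − 1.9507 = 3.20×10⁻³ m
α₁L₁ − α₂L₂ = 9.0×10⁻⁶×1.9507 − 4.6×10⁻⁶×1.9539 = 8.56836×10⁻⁶ m/K
ΔT = 3.20×10⁻³ / 8.56836×10⁻⁶ = 373.467 K
T = 27.4 + 373.467 = 400.867 °C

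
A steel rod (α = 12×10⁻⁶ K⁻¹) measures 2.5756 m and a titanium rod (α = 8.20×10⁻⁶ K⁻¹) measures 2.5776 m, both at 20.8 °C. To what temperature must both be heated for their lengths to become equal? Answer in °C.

Equal length when α₁L₁ΔT − α₂L₂ΔT = L₂ − L₁ = 2.00×10⁻³ m
α₁L₁ = 3.09072×10⁻⁵, α₂L₂ = 2.113632×10⁻⁵ → Δ(αL) = 9.77088×10⁻⁶ m/K
ΔT = 2.00×10⁻³ / 9.77088×10⁻⁶ = 204.690 K, so T = 20.8 + 204.690 = 225.490 °C

T = 225.5 °C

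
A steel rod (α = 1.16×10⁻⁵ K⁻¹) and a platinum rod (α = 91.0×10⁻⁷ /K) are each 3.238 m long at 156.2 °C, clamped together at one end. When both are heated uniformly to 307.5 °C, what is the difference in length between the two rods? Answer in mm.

ΔT = 151.3 K
steel: ΔL = 1.16×10⁻⁵ × 3.238 m × 151.3 = 5.6829×10⁻³ m = 5.6829 mm
platinum: ΔL = 91.0×10⁻⁷ × 3.238 m × 151.3 = 4.4582×10⁻³ m = 4.4582 mm
difference = 5.6829 − 4.4582 = 1.2247 mm

1.22 mm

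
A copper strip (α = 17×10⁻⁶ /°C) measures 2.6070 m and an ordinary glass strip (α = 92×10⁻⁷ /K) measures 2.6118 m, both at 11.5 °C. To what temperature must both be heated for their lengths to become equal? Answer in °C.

T = 248.1 °C

L₁(1 + α₁ΔT) = L₂(1 + α₂ΔT) ⇒ ΔT = (L₂ − L₁)/(α₁L₁ − α₂L₂)
L₂ − L₁ = 2.6118 − 2.6070 = 4.80×10⁻³ m
α₁L₁ − α₂L₂ = 17×10⁻⁶×2.6070 − 92×10⁻⁷×2.6118 = 2.029044×10⁻⁵ m/K
ΔT = 4.80×10⁻³ / 2.029044×10⁻⁵ = 236.565 K
T = 11.5 + 236.565 = 248.065 °C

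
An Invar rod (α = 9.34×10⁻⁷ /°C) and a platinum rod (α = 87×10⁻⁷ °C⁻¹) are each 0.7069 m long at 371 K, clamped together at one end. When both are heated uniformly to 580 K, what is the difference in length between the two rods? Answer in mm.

ΔT = 209 K
Invar: ΔL = 9.34×10⁻⁷ × 0.7069 m × 209 = 1.3799×10⁻⁴ m = 0.13799 mm
platinum: ΔL = 87×10⁻⁷ × 0.7069 m × 209 = 1.2854×10⁻³ m = 1.2854 mm
difference = 1.2854 − 0.13799 = 1.14741 mm

1.15 mm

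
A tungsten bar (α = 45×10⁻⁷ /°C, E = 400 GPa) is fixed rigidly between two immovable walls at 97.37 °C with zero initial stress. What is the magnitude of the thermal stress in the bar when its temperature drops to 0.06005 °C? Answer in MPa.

σ = 175 MPa

Fully constrained: the free strain ε = αΔT is blocked, so σ = Eε = EαΔT.
|ΔT| = 97.30995 K
σ = 400×10⁹ × 45×10⁻⁷ × 97.30995 = 1.75×10⁸ Pa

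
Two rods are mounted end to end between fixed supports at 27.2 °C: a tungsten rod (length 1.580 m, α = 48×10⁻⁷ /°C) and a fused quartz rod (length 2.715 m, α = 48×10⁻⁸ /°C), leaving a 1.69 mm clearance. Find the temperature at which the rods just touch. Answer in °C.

α₁L₁ = 7.584×10⁻⁶ m/K, α₂L₂ = 1.3032×10⁻⁶ m/K → total 8.8872×10⁻⁶ m/K
ΔT = g/(α₁L₁+α₂L₂) = 1.69×10⁻³ / 8.8872×10⁻⁶ = 190.16 K
T = 27.2 + 190.16 = 217.36 °C

T = 217 °C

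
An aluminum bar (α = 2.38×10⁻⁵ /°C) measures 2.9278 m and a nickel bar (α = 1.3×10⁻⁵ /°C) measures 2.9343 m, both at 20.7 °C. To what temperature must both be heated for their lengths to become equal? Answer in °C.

T = 226.8 °C

Equal length when α₁L₁ΔT − α₂L₂ΔT = L₂ − L₁ = 6.50×10⁻³ m
α₁L₁ = 6.968164×10⁻⁵, α₂L₂ = 3.81459×10⁻⁵ → Δ(αL) = 3.153574×10⁻⁵ m/K
ΔT = 6.50×10⁻³ / 3.153574×10⁻⁵ = 206.115 K, so T = 20.7 + 206.115 = 226.815 °C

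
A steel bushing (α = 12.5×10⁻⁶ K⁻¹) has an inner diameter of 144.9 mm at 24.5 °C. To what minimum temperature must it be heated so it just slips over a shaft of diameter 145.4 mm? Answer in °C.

Required Δd = 145.4 − 144.9 = 0.5 mm
Δd = αd₀ΔT ⇒ ΔT = Δd/(αd₀) = 0.5 / (12.5×10⁻⁶ × 144.9) = 276.05 K
T_min = 24.5 + 276.05 = 300.55 °C

T = 301 °C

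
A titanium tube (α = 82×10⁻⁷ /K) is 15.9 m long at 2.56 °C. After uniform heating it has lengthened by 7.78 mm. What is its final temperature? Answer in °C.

T = 62.2 °C

ΔL = αL₀ΔT ⇒ ΔT = ΔL / (αL₀)
ΔT = 7.78×10⁻³ m / (82×10⁻⁷ × 15.9 m) = 59.672 K
T = 2.56 + 59.672 = 62.232 °C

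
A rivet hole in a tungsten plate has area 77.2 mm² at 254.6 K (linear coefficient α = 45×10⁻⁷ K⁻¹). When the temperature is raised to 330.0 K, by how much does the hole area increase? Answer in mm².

ΔA = 0.0524 mm²

Area coefficient ≈ 2α; |ΔT| = 75.4 K
ΔA = 2αA₀ΔT = 2(45×10⁻⁷)(77.2)(75.4) = 0.0524 mm²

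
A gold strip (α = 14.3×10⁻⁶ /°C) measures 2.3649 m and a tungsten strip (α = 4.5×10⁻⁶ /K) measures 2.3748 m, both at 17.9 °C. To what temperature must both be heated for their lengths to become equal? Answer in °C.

T = 445.9 °C

Equal length when α₁L₁ΔT − α₂L₂ΔT = L₂ − L₁ = 9.90×10⁻³ m
α₁L₁ = 3.381807×10⁻⁵, α₂L₂ = 1.06866×10⁻⁵ → Δ(αL) = 2.313147×10⁻⁵ m/K
ΔT = 9.90×10⁻³ / 2.313147×10⁻⁵ = 427.988 K, so T = 17.9 + 427.988 = 445.888 °C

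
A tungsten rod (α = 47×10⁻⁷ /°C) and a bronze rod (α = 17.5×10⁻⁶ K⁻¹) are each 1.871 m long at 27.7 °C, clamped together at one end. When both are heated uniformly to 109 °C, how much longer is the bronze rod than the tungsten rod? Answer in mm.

ΔT = 81.3 K
tungsten: ΔL = 47×10⁻⁷ × 1.871 m × 81.3 = 7.1493×10⁻⁴ m = 0.71493 mm
bronze: ΔL = 17.5×10⁻⁶ × 1.871 m × 81.3 = 2.6620×10⁻³ m = 2.6620 mm
difference = 2.6620 − 0.71493 = 1.94707 mm

1.95 mm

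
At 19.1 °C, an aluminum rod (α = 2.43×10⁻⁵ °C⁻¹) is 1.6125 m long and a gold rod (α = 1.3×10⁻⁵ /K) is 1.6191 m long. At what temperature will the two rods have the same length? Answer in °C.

T = 383.0 °C

L₁(1 + α₁ΔT) = L₂(1 + α₂ΔT) ⇒ ΔT = (L₂ − L₁)/(α₁L₁ − α₂L₂)
L₂ − L₁ = 1.6191 − 1.6125 = 6.60×10⁻³ m
α₁L₁ − α₂L₂ = 2.43×10⁻⁵×1.6125 − 1.3×10⁻⁵×1.6191 = 1.813545×10⁻⁵ m/K
ΔT = 6.60×10⁻³ / 1.813545×10⁻⁵ = 363.928 K
T = 19.1 + 363.928 = 383.028 °C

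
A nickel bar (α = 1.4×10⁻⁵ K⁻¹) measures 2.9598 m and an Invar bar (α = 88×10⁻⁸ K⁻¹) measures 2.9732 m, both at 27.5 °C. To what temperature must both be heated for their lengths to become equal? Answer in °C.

L₁(1 + α₁ΔT) = L₂(1 + α₂ΔT) ⇒ ΔT = (L₂ − L₁)/(α₁L₁ − α₂L₂)
L₂ − L₁ = 2.9732 − 2.9598 = 1.34×10⁻² m
α₁L₁ − α₂L₂ = 1.4×10⁻⁵×2.9598 − 88×10⁻⁸×2.9732 = 3.8820784×10⁻⁵ m/K
ΔT = 1.34×10⁻² / 3.8820784×10⁻⁵ = 345.176 K
T = 27.5 + 345.176 = 372.676 °C

T = 372.7 °C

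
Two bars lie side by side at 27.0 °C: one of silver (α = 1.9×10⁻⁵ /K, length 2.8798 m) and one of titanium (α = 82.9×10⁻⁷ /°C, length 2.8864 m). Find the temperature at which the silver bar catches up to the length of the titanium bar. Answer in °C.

L₁(1 + α₁ΔT) = L₂(1 + α₂ΔT) ⇒ ΔT = (L₂ − L₁)/(α₁L₁ − α₂L₂)
L₂ − L₁ = 2.8864 − 2.8798 = 6.60×10⁻³ m
α₁L₁ − α₂L₂ = 1.9×10⁻⁵×2.8798 − 82.9×10⁻⁷×2.8864 = 3.0787944×10⁻⁵ m/K
ΔT = 6.60×10⁻³ / 3.0787944×10⁻⁵ = 214.370 K
T = 27.0 + 214.370 = 241.370 °C

T = 241.4 °C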